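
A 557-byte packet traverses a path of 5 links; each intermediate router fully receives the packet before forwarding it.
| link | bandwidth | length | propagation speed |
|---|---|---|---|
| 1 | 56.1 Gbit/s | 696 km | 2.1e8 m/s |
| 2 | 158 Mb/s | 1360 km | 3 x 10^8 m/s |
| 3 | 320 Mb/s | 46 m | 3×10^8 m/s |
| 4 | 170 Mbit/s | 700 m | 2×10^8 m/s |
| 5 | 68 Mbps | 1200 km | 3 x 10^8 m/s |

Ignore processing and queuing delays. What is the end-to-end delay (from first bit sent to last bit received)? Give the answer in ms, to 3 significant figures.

12.0 ms

L = 557 × 8 = 4456 bits.
Transmission delays (L/R per hop): 7.94296e-05, 0.0282025, 0.013925, 0.0262118, 0.0655294 ms; sum = 0.133948 ms.
Propagation delays (d/s per hop): 3.31429, 4.53333, 0.000153333, 0.0035, 4 ms; sum = 11.8513 ms.
End-to-end = 12.0 ms.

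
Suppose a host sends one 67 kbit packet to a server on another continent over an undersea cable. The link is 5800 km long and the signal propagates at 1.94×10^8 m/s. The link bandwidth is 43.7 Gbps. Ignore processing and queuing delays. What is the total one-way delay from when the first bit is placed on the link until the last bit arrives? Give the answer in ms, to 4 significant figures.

29.90 ms

L = 67000 bits.
Transmission delay = L/R = 67000 / 43700000000 = 0.00153318 ms.
Propagation delay = d/s = 5800000 m / 194000000 m/s = 29.8969 ms.
Total = 29.90 ms.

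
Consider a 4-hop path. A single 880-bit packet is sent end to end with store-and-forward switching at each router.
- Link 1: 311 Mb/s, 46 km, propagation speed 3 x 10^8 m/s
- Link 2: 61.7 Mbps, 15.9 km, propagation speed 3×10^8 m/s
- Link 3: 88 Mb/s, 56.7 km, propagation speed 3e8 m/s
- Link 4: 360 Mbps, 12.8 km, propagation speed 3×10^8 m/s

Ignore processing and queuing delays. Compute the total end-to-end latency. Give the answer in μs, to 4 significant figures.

Transmission delays (L/R per hop): 2.82958, 14.2626, 10, 2.44444 μs; sum = 29.5366 μs.
Propagation delays (d/s per hop): 153.333, 53, 189, 42.6667 μs; sum = 438 μs.
End-to-end = 467.5 μs.

467.5 μs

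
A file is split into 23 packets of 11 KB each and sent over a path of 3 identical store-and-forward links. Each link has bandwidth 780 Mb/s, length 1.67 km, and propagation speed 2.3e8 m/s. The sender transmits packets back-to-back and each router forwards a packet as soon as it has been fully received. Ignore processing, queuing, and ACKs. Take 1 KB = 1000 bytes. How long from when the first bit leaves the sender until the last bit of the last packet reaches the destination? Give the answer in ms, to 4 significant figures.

2.842 ms

Per-hop transmission t_tx = L/R = 88000/780000000 = 0.112821 ms.
Per-hop propagation t_prop = 1670/2.3e+08 = 0.00726087 ms.
Pipeline fill: first packet needs 3·t_tx to clear all hops; remaining 22 packets each add one t_tx.
Total = (3+23-1)·t_tx + 3·t_prop = 25·0.112821 + 3·0.00726087 = 2.842 ms.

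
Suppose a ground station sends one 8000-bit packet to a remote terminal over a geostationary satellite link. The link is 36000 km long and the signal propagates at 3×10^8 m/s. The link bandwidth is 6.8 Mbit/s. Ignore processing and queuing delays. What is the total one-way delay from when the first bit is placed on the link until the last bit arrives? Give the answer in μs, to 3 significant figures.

Transmission delay = L/R = 8000 / 6800000 = 1176.47 μs.
Propagation delay = d/s = 36000000 m / 300000000 m/s = 120000 μs.
Total = 121000 μs.

121000 μs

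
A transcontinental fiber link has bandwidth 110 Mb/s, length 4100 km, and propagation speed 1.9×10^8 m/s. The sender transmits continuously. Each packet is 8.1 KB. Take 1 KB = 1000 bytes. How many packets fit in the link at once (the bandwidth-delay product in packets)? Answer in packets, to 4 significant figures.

Propagation delay = 4100000 / 190000000 = 0.0215789 s.
BDP = R × t_prop = 110000000 × 0.0215789 = 2373680 bits.
In packets of 64800 bits: 36.63 packets.

36.63 packets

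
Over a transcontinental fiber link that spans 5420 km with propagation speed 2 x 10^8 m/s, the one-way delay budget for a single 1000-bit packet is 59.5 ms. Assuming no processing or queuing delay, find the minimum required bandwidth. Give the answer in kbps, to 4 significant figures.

Propagation delay = 5420000 / 200000000 = 27.1 ms.
Transmission budget = 59.5 − 27.1 = 32.4 ms.
R ≥ L / t_tx = 1000 bits / 0.0324 s = 30.86 kbps.

30.86 kbps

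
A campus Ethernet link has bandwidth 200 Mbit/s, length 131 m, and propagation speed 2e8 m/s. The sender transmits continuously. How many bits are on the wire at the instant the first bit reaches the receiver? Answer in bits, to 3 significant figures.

Propagation delay = 131 / 200000000 = 6.55e-07 s.
BDP = R × t_prop = 200000000 × 6.55e-07 = 131 bits.

131 bits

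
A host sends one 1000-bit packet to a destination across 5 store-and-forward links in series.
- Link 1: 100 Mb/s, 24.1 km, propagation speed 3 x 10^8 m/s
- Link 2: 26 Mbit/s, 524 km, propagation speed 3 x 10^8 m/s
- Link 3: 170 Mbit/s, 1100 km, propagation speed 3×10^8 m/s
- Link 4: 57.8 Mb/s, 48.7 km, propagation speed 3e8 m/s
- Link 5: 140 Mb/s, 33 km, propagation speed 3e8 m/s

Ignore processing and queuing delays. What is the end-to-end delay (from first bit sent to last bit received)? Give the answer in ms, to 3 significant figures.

Transmission delays (L/R per hop): 0.01, 0.0384615, 0.00588235, 0.017301, 0.00714286 ms; sum = 0.0787878 ms.
Propagation delays (d/s per hop): 0.0803333, 1.74667, 3.66667, 0.162333, 0.11 ms; sum = 5.766 ms.
End-to-end = 5.84 ms.

5.84 ms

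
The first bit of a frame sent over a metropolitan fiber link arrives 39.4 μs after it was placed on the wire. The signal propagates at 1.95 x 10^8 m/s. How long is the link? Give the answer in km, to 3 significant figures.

d = s × t_prop = 195000000 × 3.94e-05 = 7.68 km.

7.68 km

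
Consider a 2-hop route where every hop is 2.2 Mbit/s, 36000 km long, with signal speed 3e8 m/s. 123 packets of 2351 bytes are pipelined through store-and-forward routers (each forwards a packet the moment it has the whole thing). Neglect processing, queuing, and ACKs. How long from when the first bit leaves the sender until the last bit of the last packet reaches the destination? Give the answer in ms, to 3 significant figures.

Per-hop transmission t_tx = L/R = 18808/2200000 = 8.54909 ms.
Per-hop propagation t_prop = 36000000/300000000 = 120 ms.
Pipeline fill: first packet needs 2·t_tx to clear all hops; remaining 122 packets each add one t_tx.
Total = (2+123-1)·t_tx + 2·t_prop = 124·8.54909 + 2·120 = 1300 ms.

1300 ms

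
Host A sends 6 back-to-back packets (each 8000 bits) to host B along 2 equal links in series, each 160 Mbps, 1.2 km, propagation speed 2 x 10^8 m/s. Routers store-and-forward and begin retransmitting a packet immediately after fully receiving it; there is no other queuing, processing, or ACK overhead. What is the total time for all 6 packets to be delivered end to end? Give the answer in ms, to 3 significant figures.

Per-hop transmission t_tx = L/R = 8000/160000000 = 0.05 ms.
Per-hop propagation t_prop = 1200/200000000 = 0.006 ms.
Pipeline fill: first packet needs 2·t_tx to clear all hops; remaining 5 packets each add one t_tx.
Total = (2+6-1)·t_tx + 2·t_prop = 7·0.05 + 2·0.006 = 0.362 ms.

0.362 ms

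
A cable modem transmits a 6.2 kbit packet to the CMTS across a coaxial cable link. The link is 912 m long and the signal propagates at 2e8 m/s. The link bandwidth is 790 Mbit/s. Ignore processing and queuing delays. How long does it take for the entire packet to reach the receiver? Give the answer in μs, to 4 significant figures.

L = 6200 bits.
Transmission delay = L/R = 6200 / 790000000 = 7.8481 μs.
Propagation delay = d/s = 912 m / 200000000 m/s = 4.56 μs.
Total = 12.41 μs.

12.41 μs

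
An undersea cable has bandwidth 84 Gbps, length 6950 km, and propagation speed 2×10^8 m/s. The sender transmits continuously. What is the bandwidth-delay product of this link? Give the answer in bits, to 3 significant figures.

Propagation delay = 6950000 / 200000000 = 0.03475 s.
BDP = R × t_prop = 84000000000 × 0.03475 = 2919000000 bits.

2920000000 bits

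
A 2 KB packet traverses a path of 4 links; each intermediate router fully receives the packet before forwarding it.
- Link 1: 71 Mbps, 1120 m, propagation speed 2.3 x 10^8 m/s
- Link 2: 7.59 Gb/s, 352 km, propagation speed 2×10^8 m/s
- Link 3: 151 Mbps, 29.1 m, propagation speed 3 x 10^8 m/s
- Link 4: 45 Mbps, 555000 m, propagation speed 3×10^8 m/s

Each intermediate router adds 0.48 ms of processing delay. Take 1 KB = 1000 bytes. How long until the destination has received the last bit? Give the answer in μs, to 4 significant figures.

5744 μs

L = 16000 bits.
Transmission delays (L/R per hop): 225.352, 2.10804, 105.96, 355.556 μs; sum = 688.976 μs.
Propagation delays (d/s per hop): 4.86957, 1760, 0.097, 1850 μs; sum = 3614.97 μs.
Processing at 3 router(s): 3 × 0.48 ms = 1440 μs.
End-to-end = 5744 μs.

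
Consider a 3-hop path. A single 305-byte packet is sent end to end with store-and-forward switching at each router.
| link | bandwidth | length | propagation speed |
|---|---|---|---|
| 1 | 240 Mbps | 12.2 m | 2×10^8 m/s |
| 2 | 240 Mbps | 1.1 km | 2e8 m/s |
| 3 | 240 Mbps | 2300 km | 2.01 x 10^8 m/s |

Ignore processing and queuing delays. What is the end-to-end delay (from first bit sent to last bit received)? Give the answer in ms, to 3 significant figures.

L = 305 × 8 = 2440 bits.
Transmission delay per hop = L/R = 2440/240000000 = 0.0101667 ms; 3 hops → 0.0305 ms.
Propagation delays (d/s per hop): 6.1e-05, 0.0055, 11.4428 ms; sum = 11.4483 ms.
End-to-end = 11.5 ms.

11.5 ms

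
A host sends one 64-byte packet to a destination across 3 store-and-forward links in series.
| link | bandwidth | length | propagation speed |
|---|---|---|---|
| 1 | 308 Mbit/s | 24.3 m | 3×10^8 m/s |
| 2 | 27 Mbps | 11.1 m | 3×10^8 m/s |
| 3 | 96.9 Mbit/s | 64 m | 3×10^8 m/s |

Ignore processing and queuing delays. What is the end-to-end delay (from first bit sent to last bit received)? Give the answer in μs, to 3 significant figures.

L = 64 × 8 = 512 bits.
Transmission delays (L/R per hop): 1.66234, 18.963, 5.2838 μs; sum = 25.9091 μs.
Propagation delays (d/s per hop): 0.081, 0.037, 0.213333 μs; sum = 0.331333 μs.
End-to-end = 26.2 μs.

26.2 μs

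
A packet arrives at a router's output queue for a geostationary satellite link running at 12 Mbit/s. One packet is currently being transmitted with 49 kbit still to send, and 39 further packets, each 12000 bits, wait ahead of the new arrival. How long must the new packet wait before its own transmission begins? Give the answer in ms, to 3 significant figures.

43.1 ms

Each queued packet: L/R = 12000/12000000 = 1 ms.
39 queued → 39 ms.
Plus remaining 49000 bits of current packet: 4.08333 ms.
Queuing delay = 43.1 ms.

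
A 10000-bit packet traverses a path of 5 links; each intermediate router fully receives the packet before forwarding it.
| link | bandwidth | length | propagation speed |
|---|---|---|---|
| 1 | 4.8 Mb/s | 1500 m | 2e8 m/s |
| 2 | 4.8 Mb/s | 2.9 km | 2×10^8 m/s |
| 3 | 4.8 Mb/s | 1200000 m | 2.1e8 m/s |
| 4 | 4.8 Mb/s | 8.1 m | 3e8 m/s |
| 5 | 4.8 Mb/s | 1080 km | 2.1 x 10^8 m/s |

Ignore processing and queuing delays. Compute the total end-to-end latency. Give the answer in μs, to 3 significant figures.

Transmission delay per hop = L/R = 10000/4800000 = 2083.33 μs; 5 hops → 10416.7 μs.
Propagation delays (d/s per hop): 7.5, 14.5, 5714.29, 0.027, 5142.86 μs; sum = 10879.2 μs.
End-to-end = 21300 μs.

21300 μs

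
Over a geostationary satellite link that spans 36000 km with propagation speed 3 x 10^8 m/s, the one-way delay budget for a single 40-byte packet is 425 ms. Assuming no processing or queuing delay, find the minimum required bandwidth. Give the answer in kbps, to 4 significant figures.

1.049 kbps

L = 320 bits.
Propagation delay = 36000000 / 300000000 = 120 ms.
Transmission budget = 425 − 120 = 305 ms.
R ≥ L / t_tx = 320 bits / 0.305 s = 1.049 kbps.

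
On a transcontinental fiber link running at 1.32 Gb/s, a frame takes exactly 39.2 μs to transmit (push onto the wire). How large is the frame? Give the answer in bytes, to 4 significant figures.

6468 bytes

L = R × t_tx = 1320000000 b/s × 3.92e-05 s = 51744 bits.
In bytes: 51744 / 8 = 6468 bytes.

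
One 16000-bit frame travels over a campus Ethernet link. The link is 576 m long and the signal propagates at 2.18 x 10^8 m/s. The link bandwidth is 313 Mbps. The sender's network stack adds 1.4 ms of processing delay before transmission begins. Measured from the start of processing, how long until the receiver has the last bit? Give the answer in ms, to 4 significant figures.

1.454 ms

Transmission delay = L/R = 16000 / 313000000 = 0.0511182 ms.
Propagation delay = d/s = 576 m / 2.18e+08 m/s = 0.0026422 ms.
Plus processing delay 1.4 ms = 1.4 ms.
Total = 1.454 ms.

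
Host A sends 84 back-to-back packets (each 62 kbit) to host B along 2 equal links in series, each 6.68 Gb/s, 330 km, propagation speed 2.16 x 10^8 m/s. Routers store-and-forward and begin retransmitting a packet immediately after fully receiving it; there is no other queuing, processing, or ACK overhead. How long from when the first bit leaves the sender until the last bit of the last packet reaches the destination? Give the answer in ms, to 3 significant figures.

3.84 ms

Per-hop transmission t_tx = L/R = 62000/6680000000 = 0.00928144 ms.
Per-hop propagation t_prop = 330000/216000000 = 1.52778 ms.
Pipeline fill: first packet needs 2·t_tx to clear all hops; remaining 83 packets each add one t_tx.
Total = (2+84-1)·t_tx + 2·t_prop = 85·0.00928144 + 2·1.52778 = 3.84 ms.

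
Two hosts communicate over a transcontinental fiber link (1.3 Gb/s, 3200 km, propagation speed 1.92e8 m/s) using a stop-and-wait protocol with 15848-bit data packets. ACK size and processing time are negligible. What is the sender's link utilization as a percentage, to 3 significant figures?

0.0366 %

t_tx = L/R = 15848/1300000000 = 1.21908e-05 s.
t_prop = 3200000/192000000 = 0.0166667 s; RTT = 0.0333333 s.
Cycle = t_tx + RTT = 0.0333455 s.
Utilization = t_tx / cycle = 1.21908e-05/0.0333455 = 0.0366 %.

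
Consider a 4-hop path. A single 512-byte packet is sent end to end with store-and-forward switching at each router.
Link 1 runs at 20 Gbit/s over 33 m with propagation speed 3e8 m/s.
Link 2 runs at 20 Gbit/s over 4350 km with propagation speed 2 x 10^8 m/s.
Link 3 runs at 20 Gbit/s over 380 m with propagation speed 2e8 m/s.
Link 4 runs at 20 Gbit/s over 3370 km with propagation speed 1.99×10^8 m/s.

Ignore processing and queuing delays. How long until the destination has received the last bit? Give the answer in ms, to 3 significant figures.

38.7 ms

L = 512 × 8 = 4096 bits.
Transmission delay per hop = L/R = 4096/20000000000 = 0.0002048 ms; 4 hops → 0.0008192 ms.
Propagation delays (d/s per hop): 0.00011, 21.75, 0.0019, 16.9347 ms; sum = 38.6867 ms.
End-to-end = 38.7 ms.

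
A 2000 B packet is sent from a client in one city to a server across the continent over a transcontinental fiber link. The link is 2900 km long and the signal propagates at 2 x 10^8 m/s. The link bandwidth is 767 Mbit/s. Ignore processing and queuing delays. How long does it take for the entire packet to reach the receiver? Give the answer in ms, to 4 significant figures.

14.52 ms

L = 2000 × 8 = 16000 bits.
Transmission delay = L/R = 16000 / 767000000 = 0.0208605 ms.
Propagation delay = d/s = 2900000 m / 200000000 m/s = 14.5 ms.
Total = 14.52 ms.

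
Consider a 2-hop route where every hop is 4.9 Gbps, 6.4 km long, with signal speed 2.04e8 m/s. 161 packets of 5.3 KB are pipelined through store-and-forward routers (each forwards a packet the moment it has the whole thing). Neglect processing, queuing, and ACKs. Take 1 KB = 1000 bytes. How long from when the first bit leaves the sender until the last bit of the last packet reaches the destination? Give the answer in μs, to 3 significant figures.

1460 μs

Per-hop transmission t_tx = L/R = 42400/4900000000 = 8.65306 μs.
Per-hop propagation t_prop = 6400/204000000 = 31.3725 μs.
Pipeline fill: first packet needs 2·t_tx to clear all hops; remaining 160 packets each add one t_tx.
Total = (2+161-1)·t_tx + 2·t_prop = 162·8.65306 + 2·31.3725 = 1460 μs.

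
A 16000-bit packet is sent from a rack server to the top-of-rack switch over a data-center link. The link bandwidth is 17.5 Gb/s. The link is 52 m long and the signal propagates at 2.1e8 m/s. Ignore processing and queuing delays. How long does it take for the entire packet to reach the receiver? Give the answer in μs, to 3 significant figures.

Transmission delay = L/R = 16000 / 17500000000 = 0.914286 μs.
Propagation delay = d/s = 52 m / 210000000 m/s = 0.247619 μs.
Total = 1.16 μs.

1.16 μs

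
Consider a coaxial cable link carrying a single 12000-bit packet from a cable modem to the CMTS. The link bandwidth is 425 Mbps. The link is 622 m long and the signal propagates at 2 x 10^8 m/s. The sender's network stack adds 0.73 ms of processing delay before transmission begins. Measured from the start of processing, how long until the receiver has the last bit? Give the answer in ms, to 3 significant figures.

Transmission delay = L/R = 12000 / 425000000 = 0.0282353 ms.
Propagation delay = d/s = 622 m / 200000000 m/s = 0.00311 ms.
Plus processing delay 0.73 ms = 0.73 ms.
Total = 0.761 ms.

0.761 ms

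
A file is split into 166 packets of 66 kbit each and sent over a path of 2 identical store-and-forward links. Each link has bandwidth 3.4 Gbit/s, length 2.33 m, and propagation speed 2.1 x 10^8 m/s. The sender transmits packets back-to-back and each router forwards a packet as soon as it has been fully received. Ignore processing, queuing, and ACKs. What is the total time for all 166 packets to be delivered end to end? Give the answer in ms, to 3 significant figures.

Per-hop transmission t_tx = L/R = 66000/3400000000 = 0.0194118 ms.
Per-hop propagation t_prop = 2.33/210000000 = 1.10952e-05 ms.
Pipeline fill: first packet needs 2·t_tx to clear all hops; remaining 165 packets each add one t_tx.
Total = (2+166-1)·t_tx + 2·t_prop = 167·0.0194118 + 2·1.10952e-05 = 3.24 ms.

3.24 ms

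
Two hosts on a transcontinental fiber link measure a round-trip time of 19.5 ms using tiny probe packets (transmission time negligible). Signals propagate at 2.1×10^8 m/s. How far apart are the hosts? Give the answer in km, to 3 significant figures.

One-way propagation = RTT/2 = 9.75 ms.
d = s × t = 210000000 × 0.00975 = 2050 km.

2050 km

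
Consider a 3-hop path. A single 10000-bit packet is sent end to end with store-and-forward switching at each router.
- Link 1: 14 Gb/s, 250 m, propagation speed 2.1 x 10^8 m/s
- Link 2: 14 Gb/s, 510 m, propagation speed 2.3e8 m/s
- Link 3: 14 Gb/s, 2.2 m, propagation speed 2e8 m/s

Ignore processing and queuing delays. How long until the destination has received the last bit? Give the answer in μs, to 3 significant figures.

5.56 μs

Transmission delay per hop = L/R = 10000/14000000000 = 0.714286 μs; 3 hops → 2.14286 μs.
Propagation delays (d/s per hop): 1.19048, 2.21739, 0.011 μs; sum = 3.41887 μs.
End-to-end = 5.56 μs.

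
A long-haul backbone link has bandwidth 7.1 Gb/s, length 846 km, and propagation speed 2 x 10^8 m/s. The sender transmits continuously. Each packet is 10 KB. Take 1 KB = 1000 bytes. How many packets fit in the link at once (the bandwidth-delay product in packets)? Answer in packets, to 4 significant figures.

Propagation delay = 846000 / 200000000 = 0.00423 s.
BDP = R × t_prop = 7100000000 × 0.00423 = 30033000 bits.
In packets of 80000 bits: 375.4 packets.

375.4 packets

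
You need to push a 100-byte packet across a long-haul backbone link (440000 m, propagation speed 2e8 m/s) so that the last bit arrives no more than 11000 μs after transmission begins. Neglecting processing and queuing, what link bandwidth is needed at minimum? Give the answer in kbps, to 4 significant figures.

L = 800 bits.
Propagation delay = 440000 / 200000000 = 2200 μs.
Transmission budget = 11000 − 2200 = 8800 μs.
R ≥ L / t_tx = 800 bits / 0.0088 s = 90.91 kbps.

90.91 kbps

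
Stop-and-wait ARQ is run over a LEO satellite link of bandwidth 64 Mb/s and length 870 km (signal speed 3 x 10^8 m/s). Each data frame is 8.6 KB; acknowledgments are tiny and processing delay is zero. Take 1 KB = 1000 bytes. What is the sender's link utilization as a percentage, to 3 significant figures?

15.6 %

t_tx = L/R = 68800/64000000 = 0.001075 s.
t_prop = 870000/300000000 = 0.0029 s; RTT = 0.0058 s.
Cycle = t_tx + RTT = 0.006875 s.
Utilization = t_tx / cycle = 0.001075/0.006875 = 15.6 %.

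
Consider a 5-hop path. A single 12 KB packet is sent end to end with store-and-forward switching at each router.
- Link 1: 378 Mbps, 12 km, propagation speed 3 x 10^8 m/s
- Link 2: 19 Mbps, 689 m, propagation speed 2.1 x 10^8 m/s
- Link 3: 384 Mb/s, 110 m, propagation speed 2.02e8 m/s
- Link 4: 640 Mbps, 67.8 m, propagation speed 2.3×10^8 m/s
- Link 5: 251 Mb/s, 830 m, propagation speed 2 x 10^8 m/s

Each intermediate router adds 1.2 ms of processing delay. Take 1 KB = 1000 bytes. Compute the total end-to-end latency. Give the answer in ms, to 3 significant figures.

10.9 ms

L = 96000 bits.
Transmission delays (L/R per hop): 0.253968, 5.05263, 0.25, 0.15, 0.38247 ms; sum = 6.08907 ms.
Propagation delays (d/s per hop): 0.04, 0.00328095, 0.000544554, 0.000294783, 0.00415 ms; sum = 0.0482703 ms.
Processing at 4 router(s): 4 × 1.2 ms = 4.8 ms.
End-to-end = 10.9 ms.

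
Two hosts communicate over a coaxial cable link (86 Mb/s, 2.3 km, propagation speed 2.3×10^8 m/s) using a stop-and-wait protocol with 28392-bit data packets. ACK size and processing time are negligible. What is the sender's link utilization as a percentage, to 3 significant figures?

94.3 %

t_tx = L/R = 28392/86000000 = 0.00033014 s.
t_prop = 2300/2.3e+08 = 1e-05 s; RTT = 2e-05 s.
Cycle = t_tx + RTT = 0.00035014 s.
Utilization = t_tx / cycle = 0.00033014/0.00035014 = 94.3 %.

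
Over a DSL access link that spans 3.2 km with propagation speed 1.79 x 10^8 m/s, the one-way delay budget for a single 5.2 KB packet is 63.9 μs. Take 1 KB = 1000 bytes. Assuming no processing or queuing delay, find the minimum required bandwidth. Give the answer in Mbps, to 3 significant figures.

L = 41600 bits.
Propagation delay = 3200 / 179000000 = 17.8771 μs.
Transmission budget = 63.9 − 17.8771 = 46.0229 μs.
R ≥ L / t_tx = 41600 bits / 4.60229e-05 s = 904 Mbps.

904 Mbps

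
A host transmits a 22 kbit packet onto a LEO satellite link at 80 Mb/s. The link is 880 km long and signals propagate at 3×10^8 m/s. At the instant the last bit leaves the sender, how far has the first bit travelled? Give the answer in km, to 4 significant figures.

82.50 km

t_tx = L/R = 22000/80000000 = 0.000275 s.
Distance = s × t_tx = 300000000 × 0.000275 = 82.50 km.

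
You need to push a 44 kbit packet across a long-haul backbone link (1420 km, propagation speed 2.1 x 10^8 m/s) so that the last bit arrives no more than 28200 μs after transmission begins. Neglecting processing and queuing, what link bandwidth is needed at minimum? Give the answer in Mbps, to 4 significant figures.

Propagation delay = 1420000 / 210000000 = 6761.9 μs.
Transmission budget = 28200 − 6761.9 = 21438.1 μs.
R ≥ L / t_tx = 44000 bits / 0.0214381 s = 2.052 Mbps.

2.052 Mbps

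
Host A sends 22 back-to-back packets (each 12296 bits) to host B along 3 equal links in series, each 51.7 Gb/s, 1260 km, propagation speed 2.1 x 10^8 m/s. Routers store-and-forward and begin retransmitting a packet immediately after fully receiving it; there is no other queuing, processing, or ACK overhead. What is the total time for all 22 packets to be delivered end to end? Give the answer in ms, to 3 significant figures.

Per-hop transmission t_tx = L/R = 12296/51700000000 = 0.000237834 ms.
Per-hop propagation t_prop = 1260000/210000000 = 6 ms.
Pipeline fill: first packet needs 3·t_tx to clear all hops; remaining 21 packets each add one t_tx.
Total = (3+22-1)·t_tx + 3·t_prop = 24·0.000237834 + 3·6 = 18.0 ms.

18.0 ms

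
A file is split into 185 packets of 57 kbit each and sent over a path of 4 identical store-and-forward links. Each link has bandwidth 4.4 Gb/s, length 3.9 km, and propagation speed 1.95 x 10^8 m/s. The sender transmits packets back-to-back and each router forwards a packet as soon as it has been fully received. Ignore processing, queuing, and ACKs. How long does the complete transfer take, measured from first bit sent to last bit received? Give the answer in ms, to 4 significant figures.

2.515 ms

Per-hop transmission t_tx = L/R = 57000/4400000000 = 0.0129545 ms.
Per-hop propagation t_prop = 3900/195000000 = 0.02 ms.
Pipeline fill: first packet needs 4·t_tx to clear all hops; remaining 184 packets each add one t_tx.
Total = (4+185-1)·t_tx + 4·t_prop = 188·0.0129545 + 4·0.02 = 2.515 ms.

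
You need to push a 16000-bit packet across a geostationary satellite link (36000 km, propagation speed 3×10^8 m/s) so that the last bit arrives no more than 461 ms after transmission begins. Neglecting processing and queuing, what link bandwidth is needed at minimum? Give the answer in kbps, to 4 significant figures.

46.92 kbps

Propagation delay = 36000000 / 300000000 = 120 ms.
Transmission budget = 461 − 120 = 341 ms.
R ≥ L / t_tx = 16000 bits / 0.341 s = 46.92 kbps.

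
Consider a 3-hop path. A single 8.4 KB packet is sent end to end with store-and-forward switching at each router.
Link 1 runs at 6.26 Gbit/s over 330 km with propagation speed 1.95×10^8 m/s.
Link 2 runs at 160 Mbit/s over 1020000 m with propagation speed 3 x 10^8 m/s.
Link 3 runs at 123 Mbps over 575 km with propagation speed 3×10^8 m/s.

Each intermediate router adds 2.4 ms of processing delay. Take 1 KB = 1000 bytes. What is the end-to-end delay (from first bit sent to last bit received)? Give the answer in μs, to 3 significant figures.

L = 67200 bits.
Transmission delays (L/R per hop): 10.7348, 420, 546.341 μs; sum = 977.076 μs.
Propagation delays (d/s per hop): 1692.31, 3400, 1916.67 μs; sum = 7008.97 μs.
Processing at 2 router(s): 2 × 2.4 ms = 4800 μs.
End-to-end = 12800 μs.

12800 μs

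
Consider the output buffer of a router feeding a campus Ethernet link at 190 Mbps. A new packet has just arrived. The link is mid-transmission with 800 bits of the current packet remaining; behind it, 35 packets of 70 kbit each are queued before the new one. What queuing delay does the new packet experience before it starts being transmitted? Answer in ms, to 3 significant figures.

Each queued packet: L/R = 70000/190000000 = 0.368421 ms.
35 queued → 12.8947 ms.
Plus remaining 800 bits of current packet: 0.00421053 ms.
Queuing delay = 12.9 ms.

12.9 ms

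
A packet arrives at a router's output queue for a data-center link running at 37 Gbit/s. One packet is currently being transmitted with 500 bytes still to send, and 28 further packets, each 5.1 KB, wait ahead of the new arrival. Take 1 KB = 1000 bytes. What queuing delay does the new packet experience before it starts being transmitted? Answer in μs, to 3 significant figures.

Each queued packet: L/R = 40800/37000000000 = 1.1027 μs.
28 queued → 30.8757 μs.
Plus remaining 4000 bits of current packet: 0.108108 μs.
Queuing delay = 31.0 μs.

31.0 μs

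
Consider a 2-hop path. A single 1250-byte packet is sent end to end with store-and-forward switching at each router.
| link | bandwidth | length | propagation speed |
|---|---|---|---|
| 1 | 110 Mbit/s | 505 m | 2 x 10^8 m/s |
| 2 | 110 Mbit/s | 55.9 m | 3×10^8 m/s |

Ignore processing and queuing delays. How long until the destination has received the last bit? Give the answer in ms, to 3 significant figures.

0.185 ms

L = 1250 × 8 = 10000 bits.
Transmission delay per hop = L/R = 10000/110000000 = 0.0909091 ms; 2 hops → 0.181818 ms.
Propagation delays (d/s per hop): 0.002525, 0.000186333 ms; sum = 0.00271133 ms.
End-to-end = 0.185 ms.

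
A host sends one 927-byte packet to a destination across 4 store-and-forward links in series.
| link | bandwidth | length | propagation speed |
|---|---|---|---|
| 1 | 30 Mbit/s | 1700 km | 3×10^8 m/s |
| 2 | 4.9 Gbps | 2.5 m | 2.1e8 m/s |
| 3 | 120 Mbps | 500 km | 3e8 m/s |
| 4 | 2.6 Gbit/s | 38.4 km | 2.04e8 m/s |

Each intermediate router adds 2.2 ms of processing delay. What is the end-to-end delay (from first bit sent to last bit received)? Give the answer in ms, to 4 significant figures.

14.43 ms

L = 927 × 8 = 7416 bits.
Transmission delays (L/R per hop): 0.2472, 0.00151347, 0.0618, 0.00285231 ms; sum = 0.313366 ms.
Propagation delays (d/s per hop): 5.66667, 1.19048e-05, 1.66667, 0.188235 ms; sum = 7.52158 ms.
Processing at 3 router(s): 3 × 2.2 ms = 6.6 ms.
End-to-end = 14.43 ms.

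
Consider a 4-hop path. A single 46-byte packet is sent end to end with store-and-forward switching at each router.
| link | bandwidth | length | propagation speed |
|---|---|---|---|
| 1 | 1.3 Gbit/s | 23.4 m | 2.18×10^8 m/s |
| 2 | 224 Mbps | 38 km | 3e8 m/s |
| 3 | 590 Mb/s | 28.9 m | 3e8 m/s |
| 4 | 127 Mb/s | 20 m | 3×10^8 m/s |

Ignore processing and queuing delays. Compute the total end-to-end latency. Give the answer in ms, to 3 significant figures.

L = 46 × 8 = 368 bits.
Transmission delays (L/R per hop): 0.000283077, 0.00164286, 0.000623729, 0.00289764 ms; sum = 0.0054473 ms.
Propagation delays (d/s per hop): 0.000107339, 0.126667, 9.63333e-05, 6.66667e-05 ms; sum = 0.126937 ms.
End-to-end = 0.132 ms.

0.132 ms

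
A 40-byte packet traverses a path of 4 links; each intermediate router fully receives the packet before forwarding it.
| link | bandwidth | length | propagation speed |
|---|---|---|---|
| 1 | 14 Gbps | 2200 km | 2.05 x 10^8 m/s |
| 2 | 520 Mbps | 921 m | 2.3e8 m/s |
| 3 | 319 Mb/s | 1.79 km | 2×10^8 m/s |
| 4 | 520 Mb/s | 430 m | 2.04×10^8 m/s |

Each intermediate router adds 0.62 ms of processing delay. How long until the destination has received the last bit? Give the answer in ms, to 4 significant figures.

L = 40 × 8 = 320 bits.
Transmission delays (L/R per hop): 2.28571e-05, 0.000615385, 0.00100313, 0.000615385 ms; sum = 0.00225676 ms.
Propagation delays (d/s per hop): 10.7317, 0.00400435, 0.00895, 0.00210784 ms; sum = 10.7468 ms.
Processing at 3 router(s): 3 × 0.62 ms = 1.86 ms.
End-to-end = 12.61 ms.

12.61 ms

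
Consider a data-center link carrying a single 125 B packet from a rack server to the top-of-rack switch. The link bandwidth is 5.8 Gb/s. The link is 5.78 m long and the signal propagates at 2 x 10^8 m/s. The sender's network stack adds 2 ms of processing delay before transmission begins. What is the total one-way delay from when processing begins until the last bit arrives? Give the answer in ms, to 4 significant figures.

2.000 ms

L = 125 × 8 = 1000 bits.
Transmission delay = L/R = 1000 / 5800000000 = 0.000172414 ms.
Propagation delay = d/s = 5.78 m / 200000000 m/s = 2.89e-05 ms.
Plus processing delay 2 ms = 2 ms.
Total = 2.000 ms.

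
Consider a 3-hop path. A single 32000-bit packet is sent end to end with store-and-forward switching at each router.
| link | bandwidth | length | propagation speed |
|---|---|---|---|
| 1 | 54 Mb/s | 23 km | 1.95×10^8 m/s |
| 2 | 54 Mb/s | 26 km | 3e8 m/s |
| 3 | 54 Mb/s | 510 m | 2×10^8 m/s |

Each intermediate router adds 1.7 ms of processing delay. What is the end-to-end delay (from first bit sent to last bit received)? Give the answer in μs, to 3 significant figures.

Transmission delay per hop = L/R = 32000/54000000 = 592.593 μs; 3 hops → 1777.78 μs.
Propagation delays (d/s per hop): 117.949, 86.6667, 2.55 μs; sum = 207.165 μs.
Processing at 2 router(s): 2 × 1.7 ms = 3400 μs.
End-to-end = 5380 μs.

5380 μs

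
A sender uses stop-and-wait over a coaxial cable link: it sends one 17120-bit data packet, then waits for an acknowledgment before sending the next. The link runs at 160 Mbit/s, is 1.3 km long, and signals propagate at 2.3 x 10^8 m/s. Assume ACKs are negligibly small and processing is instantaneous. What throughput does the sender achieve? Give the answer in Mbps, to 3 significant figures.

145 Mbps

t_tx = L/R = 17120/160000000 = 0.000107 s.
t_prop = 1300/2.3e+08 = 5.65217e-06 s; RTT = 1.13043e-05 s.
Cycle = t_tx + RTT = 0.000118304 s.
Throughput = L / cycle = 17120 / 0.000118304 = 145 Mbps.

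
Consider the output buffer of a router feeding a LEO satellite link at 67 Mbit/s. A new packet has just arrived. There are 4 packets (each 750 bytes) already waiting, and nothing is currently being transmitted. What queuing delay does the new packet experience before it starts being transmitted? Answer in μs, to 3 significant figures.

358 μs

Each queued packet: L/R = 6000/67000000 = 89.5522 μs.
4 queued → 358.209 μs.
Queuing delay = 358 μs.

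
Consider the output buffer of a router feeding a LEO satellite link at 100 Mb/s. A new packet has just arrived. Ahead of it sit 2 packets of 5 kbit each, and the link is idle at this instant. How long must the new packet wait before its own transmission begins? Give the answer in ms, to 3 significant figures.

Each queued packet: L/R = 5000/100000000 = 0.05 ms.
2 queued → 0.1 ms.
Queuing delay = 0.100 ms.

0.100 ms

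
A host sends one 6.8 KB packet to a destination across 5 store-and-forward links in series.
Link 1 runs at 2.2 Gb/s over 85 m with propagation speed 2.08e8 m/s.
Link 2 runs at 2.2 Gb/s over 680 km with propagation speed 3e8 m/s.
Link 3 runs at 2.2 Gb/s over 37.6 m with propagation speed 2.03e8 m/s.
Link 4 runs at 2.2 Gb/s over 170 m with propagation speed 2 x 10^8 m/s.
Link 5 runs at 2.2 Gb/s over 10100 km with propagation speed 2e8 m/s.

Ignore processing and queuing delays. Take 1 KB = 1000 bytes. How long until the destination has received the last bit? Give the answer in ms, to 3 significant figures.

52.9 ms

L = 54400 bits.
Transmission delay per hop = L/R = 54400/2200000000 = 0.0247273 ms; 5 hops → 0.123636 ms.
Propagation delays (d/s per hop): 0.000408654, 2.26667, 0.000185222, 0.00085, 50.5 ms; sum = 52.7681 ms.
End-to-end = 52.9 ms.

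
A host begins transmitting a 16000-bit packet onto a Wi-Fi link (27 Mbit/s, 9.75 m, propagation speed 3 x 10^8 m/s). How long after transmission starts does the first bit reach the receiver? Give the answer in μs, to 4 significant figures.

0.03250 μs

First bit experiences only propagation delay: d/s = 9.75/300000000 = 0.03250 μs.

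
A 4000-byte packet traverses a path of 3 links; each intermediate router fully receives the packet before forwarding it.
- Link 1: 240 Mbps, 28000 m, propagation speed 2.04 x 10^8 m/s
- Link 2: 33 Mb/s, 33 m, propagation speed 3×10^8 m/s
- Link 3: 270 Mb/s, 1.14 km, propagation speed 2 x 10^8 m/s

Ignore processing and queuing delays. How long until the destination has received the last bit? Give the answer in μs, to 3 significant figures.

L = 4000 × 8 = 32000 bits.
Transmission delays (L/R per hop): 133.333, 969.697, 118.519 μs; sum = 1221.55 μs.
Propagation delays (d/s per hop): 137.255, 0.11, 5.7 μs; sum = 143.065 μs.
End-to-end = 1360 μs.

1360 μs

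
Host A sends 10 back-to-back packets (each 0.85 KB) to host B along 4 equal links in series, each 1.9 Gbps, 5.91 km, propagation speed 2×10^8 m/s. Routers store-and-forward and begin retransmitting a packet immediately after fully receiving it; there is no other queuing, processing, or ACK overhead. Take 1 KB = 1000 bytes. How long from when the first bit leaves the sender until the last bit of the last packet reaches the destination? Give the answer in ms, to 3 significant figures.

Per-hop transmission t_tx = L/R = 6800/1900000000 = 0.00357895 ms.
Per-hop propagation t_prop = 5910/200000000 = 0.02955 ms.
Pipeline fill: first packet needs 4·t_tx to clear all hops; remaining 9 packets each add one t_tx.
Total = (4+10-1)·t_tx + 4·t_prop = 13·0.00357895 + 4·0.02955 = 0.165 ms.

0.165 ms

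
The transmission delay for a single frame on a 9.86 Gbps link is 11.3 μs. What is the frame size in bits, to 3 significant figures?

111000 bits

L = R × t_tx = 9860000000 b/s × 1.13e-05 s = 111418 bits.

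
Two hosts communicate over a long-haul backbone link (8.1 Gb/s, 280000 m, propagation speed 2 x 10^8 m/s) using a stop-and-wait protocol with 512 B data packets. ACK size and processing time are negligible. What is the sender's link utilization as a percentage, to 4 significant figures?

0.01806 %

t_tx = L/R = 4096/8100000000 = 5.05679e-07 s.
t_prop = 280000/200000000 = 0.0014 s; RTT = 0.0028 s.
Cycle = t_tx + RTT = 0.00280051 s.
Utilization = t_tx / cycle = 5.05679e-07/0.00280051 = 0.01806 %.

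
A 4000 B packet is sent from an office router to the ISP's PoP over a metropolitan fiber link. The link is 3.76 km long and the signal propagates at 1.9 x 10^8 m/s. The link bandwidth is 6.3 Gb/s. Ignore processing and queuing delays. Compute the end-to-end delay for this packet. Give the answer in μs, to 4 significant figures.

L = 4000 × 8 = 32000 bits.
Transmission delay = L/R = 32000 / 6300000000 = 5.07937 μs.
Propagation delay = d/s = 3760 m / 190000000 m/s = 19.7895 μs.
Total = 24.87 μs.

24.87 μs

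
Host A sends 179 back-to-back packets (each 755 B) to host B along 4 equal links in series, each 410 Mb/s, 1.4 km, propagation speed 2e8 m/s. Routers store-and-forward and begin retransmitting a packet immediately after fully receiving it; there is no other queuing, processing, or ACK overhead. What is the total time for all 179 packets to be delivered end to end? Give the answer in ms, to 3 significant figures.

2.71 ms

Per-hop transmission t_tx = L/R = 6040/410000000 = 0.0147317 ms.
Per-hop propagation t_prop = 1400/200000000 = 0.007 ms.
Pipeline fill: first packet needs 4·t_tx to clear all hops; remaining 178 packets each add one t_tx.
Total = (4+179-1)·t_tx + 4·t_prop = 182·0.0147317 + 4·0.007 = 2.71 ms.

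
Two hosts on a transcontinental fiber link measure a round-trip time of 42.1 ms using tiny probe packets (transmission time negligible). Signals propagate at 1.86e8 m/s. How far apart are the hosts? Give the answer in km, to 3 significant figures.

3920 km

One-way propagation = RTT/2 = 21.05 ms.
d = s × t = 186000000 × 0.02105 = 3920 km.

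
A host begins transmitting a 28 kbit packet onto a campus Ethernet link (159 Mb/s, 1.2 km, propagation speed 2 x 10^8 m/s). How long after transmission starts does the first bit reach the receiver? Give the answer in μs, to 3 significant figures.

First bit experiences only propagation delay: d/s = 1200/200000000 = 6.00 μs.

6.00 μs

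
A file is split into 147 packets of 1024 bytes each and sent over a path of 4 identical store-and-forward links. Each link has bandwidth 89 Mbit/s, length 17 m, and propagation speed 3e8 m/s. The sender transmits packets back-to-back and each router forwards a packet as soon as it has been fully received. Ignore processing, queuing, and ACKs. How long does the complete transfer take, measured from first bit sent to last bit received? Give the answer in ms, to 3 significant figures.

13.8 ms

Per-hop transmission t_tx = L/R = 8192/89000000 = 0.0920449 ms.
Per-hop propagation t_prop = 17/300000000 = 5.66667e-05 ms.
Pipeline fill: first packet needs 4·t_tx to clear all hops; remaining 146 packets each add one t_tx.
Total = (4+147-1)·t_tx + 4·t_prop = 150·0.0920449 + 4·5.66667e-05 = 13.8 ms.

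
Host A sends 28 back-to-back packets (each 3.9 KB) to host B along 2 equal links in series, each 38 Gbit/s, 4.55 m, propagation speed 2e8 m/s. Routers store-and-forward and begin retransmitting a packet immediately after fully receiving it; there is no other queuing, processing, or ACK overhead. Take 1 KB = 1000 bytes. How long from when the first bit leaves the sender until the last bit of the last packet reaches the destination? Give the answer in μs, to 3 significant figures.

Per-hop transmission t_tx = L/R = 31200/38000000000 = 0.821053 μs.
Per-hop propagation t_prop = 4.55/200000000 = 0.02275 μs.
Pipeline fill: first packet needs 2·t_tx to clear all hops; remaining 27 packets each add one t_tx.
Total = (2+28-1)·t_tx + 2·t_prop = 29·0.821053 + 2·0.02275 = 23.9 μs.

23.9 μs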